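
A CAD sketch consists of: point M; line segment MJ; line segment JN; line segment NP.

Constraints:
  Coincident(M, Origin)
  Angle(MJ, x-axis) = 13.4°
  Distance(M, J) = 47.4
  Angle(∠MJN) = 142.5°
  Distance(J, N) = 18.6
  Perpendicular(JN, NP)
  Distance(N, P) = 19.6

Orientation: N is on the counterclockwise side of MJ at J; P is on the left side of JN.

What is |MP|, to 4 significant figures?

56.96

∠MJN = 142.5°, so JN runs at 13.4° + (180° − 142.5°) = 50.90° from the x-axis; with |JN| = 18.6, N = J + 18.6·(cos 50.90°, sin 50.90°) = (57.84, 25.42). The perpendicularity gives NP at right angles to JN; with |NP| = 19.6 on the left of JN, P = N + 19.6·(-0.7760, 0.6307) = (42.63, 37.78). Then |MP| = |P − M| = 56.96.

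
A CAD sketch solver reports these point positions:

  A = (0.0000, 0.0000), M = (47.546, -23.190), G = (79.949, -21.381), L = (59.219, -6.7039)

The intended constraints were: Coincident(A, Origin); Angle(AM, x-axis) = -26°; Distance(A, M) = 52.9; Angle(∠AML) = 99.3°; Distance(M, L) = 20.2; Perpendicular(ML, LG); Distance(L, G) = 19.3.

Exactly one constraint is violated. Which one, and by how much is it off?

Distance(L, G) = 19.3 — off by 6.10.

A = (0.00, 0.00) ✓; AM at -26.00° ✓; |AM| = 52.90 ✓; ∠AML = 99.30° ✓; |ML| = 20.20 ✓; ∠(ML, LG) = 90.00° ✓; |LG| = 25.40 ✗.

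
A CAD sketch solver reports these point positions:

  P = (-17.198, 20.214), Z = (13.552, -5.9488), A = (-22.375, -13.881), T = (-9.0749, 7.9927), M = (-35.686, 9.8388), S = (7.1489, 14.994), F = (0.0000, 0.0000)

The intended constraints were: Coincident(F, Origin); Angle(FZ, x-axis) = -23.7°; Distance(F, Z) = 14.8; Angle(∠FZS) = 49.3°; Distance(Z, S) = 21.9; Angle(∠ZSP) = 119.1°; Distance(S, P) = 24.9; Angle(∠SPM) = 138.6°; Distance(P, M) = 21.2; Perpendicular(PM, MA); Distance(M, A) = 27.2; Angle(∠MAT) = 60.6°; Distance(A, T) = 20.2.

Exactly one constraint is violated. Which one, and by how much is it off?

Distance(A, T) = 20.2 — off by 5.40.

F = (0.00, 0.00) ✓; FZ at -23.70° ✓; |FZ| = 14.80 ✓; ∠FZS = 49.30° ✓; |ZS| = 21.90 ✓; ∠ZSP = 119.1° ✓; |SP| = 24.90 ✓; ∠SPM = 138.6° ✓; |PM| = 21.20 ✓; ∠(PM, MA) = 90.00° ✓; |MA| = 27.20 ✓; ∠MAT = 60.60° ✓; |AT| = 25.60 ✗.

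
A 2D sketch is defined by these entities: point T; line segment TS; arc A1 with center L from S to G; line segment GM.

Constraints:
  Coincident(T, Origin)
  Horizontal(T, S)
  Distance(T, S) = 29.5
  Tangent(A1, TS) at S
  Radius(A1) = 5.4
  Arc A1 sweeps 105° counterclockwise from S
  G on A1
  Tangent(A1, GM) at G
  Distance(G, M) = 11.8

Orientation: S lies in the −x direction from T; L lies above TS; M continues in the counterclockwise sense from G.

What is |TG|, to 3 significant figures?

25.2

T is at the origin; TS is horizontal with |TS| = 29.5 and S on the −x side, so S = (-29.5, 0.00). A1 meets TS tangentially, so LS is at right angles to TS, so L = S + (0, 5.4) = (-29.5, 5.40). On A1, S sits at bearing -90° from L; a 105° counterclockwise sweep puts G at bearing 15°, so G = L + 5.4·(cos 15°, sin 15°) = (-24.3, 6.80). Then |TG| = |G − T| = 25.2.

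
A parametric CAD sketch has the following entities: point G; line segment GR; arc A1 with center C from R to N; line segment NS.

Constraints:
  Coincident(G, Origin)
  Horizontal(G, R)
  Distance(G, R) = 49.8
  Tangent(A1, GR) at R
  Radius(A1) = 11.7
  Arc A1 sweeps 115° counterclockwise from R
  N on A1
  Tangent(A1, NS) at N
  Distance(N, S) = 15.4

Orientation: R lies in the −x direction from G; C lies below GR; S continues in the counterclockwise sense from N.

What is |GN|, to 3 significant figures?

62.7

G is at the origin; G and R share the same y with |GR| = 49.8 and R on the −x side, so R = (-49.8, 0.00). Tangency of A1 to GR means the radius CR is perpendicular to GR, so C = R + (0, -11.7) = (-49.8, -11.7). On A1, R sits at bearing 90° from C; a 115° counterclockwise sweep puts N at bearing 205°, so N = C + 11.7·(cos 205°, sin 205°) = (-60.4, -16.6). Then |GN| = |N − G| = 62.7.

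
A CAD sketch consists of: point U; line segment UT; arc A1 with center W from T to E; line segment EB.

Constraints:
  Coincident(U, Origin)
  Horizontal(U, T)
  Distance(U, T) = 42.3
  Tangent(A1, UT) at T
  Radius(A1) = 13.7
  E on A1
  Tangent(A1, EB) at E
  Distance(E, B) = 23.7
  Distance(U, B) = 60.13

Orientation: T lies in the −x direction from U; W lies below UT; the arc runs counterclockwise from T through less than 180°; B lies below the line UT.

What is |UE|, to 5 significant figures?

58.045

Checks: |WE| = 13.70 ✓; ∠(WE, EB) = 90.00° ✓; |EB| = 23.70 ✓; |UB| = 60.13 ✓.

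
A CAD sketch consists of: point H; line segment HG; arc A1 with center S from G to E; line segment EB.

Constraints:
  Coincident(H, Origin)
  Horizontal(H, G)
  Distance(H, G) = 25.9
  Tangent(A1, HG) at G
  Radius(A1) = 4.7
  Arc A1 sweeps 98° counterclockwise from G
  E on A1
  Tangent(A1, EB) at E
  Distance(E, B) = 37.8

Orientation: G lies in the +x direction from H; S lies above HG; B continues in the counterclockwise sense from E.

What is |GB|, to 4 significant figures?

42.79

H is at the origin; H and G share the same y with |HG| = 25.9 and G on the +x side, so G = (25.90, 0.000). The tangent condition forces SG to be normal to HG, so S = G + (0, 4.7) = (25.90, 4.700). On A1, G sits at bearing -90° from S; a 98° counterclockwise sweep puts E at bearing 8°, so E = S + 4.7·(cos 8°, sin 8°) = (30.55, 5.354). A1 meets EB tangentially, so SE is at right angles to EB, so EB runs along (−sin 8°, cos 8°); with |EB| = 37.8, B = (25.29, 42.79). Then |GB| = |B − G| = 42.79.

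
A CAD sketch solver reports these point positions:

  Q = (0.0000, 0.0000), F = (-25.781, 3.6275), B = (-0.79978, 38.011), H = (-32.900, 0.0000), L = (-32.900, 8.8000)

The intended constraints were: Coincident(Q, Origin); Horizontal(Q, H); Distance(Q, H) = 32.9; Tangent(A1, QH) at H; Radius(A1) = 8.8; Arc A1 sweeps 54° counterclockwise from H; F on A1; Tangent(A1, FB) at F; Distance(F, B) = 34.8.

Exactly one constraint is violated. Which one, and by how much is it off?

Distance(F, B) = 34.8 — off by 7.70.

Q = (0.00, 0.00) ✓; Q.y = 0.00, H.y = 0.00 ✓; |QH| = 32.90 ✓; ∠(LH, HQ) = 90.00° ✓; |LH| = 8.800 ✓; bearing(L→F) − bearing(L→H) = 54.00° ✓; |LF| = 8.800 ✓; ∠(LF, FB) = 90.00° ✓; |FB| = 42.50 ✗.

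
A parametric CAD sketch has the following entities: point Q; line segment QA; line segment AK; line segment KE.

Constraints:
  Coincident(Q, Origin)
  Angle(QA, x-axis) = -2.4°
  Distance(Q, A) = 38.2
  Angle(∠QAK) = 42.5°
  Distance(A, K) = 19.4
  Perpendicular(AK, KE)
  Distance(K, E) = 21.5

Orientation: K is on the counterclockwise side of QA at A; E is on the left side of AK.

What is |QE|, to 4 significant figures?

9.765

Q is at the origin; QA runs at -2.4° with length 38.2, so A = 38.2·(cos -2.4°, sin -2.4°) = (38.17, -1.600). ∠QAK = 42.5°, so AK runs at -2.4° + (180° − 42.5°) = 135.1° from the x-axis; with |AK| = 19.4, K = A + 19.4·(cos 135.1°, sin 135.1°) = (24.42, 12.09). AK is perpendicular to KE; with |KE| = 21.5 on the left of AK, E = K + 21.5·(-0.7059, -0.7083) = (9.248, -3.135). Then |QE| = |E − Q| = 9.765.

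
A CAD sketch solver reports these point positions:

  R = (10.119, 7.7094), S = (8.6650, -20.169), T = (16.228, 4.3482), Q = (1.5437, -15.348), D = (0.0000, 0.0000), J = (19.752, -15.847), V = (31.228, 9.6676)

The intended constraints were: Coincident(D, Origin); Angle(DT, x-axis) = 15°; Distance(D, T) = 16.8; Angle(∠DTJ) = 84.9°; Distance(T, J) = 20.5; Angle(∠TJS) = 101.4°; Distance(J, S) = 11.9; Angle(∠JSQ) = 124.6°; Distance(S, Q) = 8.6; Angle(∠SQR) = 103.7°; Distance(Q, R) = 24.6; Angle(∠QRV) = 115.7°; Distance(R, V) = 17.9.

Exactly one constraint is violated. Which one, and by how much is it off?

Distance(R, V) = 17.9 — off by 3.30.

D = (0.00, 0.00) ✓; DT at 15.00° ✓; |DT| = 16.80 ✓; ∠DTJ = 84.90° ✓; |TJ| = 20.50 ✓; ∠TJS = 101.4° ✓; |JS| = 11.90 ✓; ∠JSQ = 124.6° ✓; |SQ| = 8.600 ✓; ∠SQR = 103.7° ✓; |QR| = 24.60 ✓; ∠QRV = 115.7° ✓; |RV| = 21.20 ✗.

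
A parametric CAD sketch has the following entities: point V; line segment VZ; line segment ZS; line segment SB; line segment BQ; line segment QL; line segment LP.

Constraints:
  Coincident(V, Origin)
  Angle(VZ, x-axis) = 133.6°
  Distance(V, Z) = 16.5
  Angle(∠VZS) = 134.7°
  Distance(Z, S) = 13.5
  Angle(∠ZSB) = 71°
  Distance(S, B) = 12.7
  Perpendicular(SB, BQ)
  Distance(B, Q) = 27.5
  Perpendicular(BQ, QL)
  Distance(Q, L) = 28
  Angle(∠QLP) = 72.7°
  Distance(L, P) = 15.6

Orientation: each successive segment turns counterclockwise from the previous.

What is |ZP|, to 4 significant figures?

15.06

V is at the origin; VZ runs at 133.6° with length 16.5, so Z = (-11.38, 11.95). ∠VZS = 134.7° gives ZS at 178.9° from the x-axis; with |ZS| = 13.5, S = (-24.88, 12.21). ∠ZSB = 71.0° gives SB at -72.10° from the x-axis; with |SB| = 12.7, B = (-20.97, 0.1228). The perpendicularity gives BQ at right angles to SB, so BQ runs at 17.90°; with |BQ| = 27.5, Q = (5.196, 8.575). BQ is perpendicular to QL, so QL runs at 107.9°; with |QL| = 28.0, L = (-3.410, 35.22). ∠QLP = 72.7° gives LP at -144.8° from the x-axis; with |LP| = 15.6, P = (-16.16, 26.23). Then |ZP| = |P − Z| = 15.06.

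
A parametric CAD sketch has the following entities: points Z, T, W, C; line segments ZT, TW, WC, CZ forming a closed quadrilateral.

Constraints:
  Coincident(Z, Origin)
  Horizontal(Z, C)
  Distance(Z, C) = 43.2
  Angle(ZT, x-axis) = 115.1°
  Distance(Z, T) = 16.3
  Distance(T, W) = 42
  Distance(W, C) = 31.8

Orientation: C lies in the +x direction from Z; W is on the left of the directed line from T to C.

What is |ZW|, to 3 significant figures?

44.0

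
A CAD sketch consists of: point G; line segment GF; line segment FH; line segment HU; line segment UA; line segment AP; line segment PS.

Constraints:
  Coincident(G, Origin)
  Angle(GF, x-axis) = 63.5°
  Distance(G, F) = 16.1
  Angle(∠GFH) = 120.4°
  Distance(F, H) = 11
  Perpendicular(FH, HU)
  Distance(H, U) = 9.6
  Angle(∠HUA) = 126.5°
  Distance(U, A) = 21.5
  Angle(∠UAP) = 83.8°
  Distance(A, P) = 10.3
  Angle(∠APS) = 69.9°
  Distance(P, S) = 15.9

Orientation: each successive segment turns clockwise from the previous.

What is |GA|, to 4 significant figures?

8.704

The perpendicularity gives HU at right angles to FH, so HU runs at -86.10°; with |HU| = 9.6, U = (18.81, 5.579). ∠HUA = 126.5° gives UA at -139.6° from the x-axis; with |UA| = 21.5, A = (2.438, -8.356). Then |GA| = |A − G| = 8.704.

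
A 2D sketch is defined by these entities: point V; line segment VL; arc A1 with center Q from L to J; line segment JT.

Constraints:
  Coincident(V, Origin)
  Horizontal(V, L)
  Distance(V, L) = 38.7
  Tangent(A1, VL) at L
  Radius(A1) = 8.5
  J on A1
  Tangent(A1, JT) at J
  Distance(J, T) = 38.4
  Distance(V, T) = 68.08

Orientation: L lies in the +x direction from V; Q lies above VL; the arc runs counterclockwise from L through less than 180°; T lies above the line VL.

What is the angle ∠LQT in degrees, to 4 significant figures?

163.2°

V is at the origin; VL is horizontal with |VL| = 38.7 and L on the +x side, so L = (38.70, 0.000). The tangent condition forces QL to be normal to VL, so Q = L + (0, 8.5) = (38.70, 8.500). Since QJ ⟂ JT (tangency), |QT| = √(8.5² + 38.4²) = 39.33 regardless of where J sits on A1. So T lies on both circle(V, 68.08) and circle(Q, 39.33); the above-VL intersection is T = (50.04, 46.16). J is the foot of the tangent from T: J = (47.18, 7.865).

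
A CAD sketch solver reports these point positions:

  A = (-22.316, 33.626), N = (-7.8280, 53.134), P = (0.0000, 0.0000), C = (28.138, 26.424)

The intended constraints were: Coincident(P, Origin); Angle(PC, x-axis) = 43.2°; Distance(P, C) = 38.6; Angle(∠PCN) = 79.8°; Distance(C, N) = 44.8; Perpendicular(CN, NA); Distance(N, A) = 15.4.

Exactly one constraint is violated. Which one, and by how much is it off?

Distance(N, A) = 15.4 — off by 8.90.

P = (0.00, 0.00) ✓; PC at 43.20° ✓; |PC| = 38.60 ✓; ∠PCN = 79.80° ✓; |CN| = 44.80 ✓; ∠(CN, NA) = 90.00° ✓; |NA| = 24.30 ✗.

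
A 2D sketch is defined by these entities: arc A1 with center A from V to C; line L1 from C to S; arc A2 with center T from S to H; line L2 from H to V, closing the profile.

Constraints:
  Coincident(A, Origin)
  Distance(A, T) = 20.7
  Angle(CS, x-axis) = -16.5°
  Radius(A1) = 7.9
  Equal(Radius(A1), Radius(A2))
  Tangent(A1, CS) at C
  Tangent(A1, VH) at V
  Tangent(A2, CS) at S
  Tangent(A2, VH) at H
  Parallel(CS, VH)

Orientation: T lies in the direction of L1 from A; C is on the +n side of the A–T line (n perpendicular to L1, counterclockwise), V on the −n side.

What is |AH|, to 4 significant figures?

22.16

Tangency of A1 to both parallel lines with radius 7.9 puts C and V at A ± 7.9·n: C = (2.244, 7.575), V = (-2.244, -7.575). Equal radii place S and H the same way about T: S = T + 7.9·n = (22.09, 1.696), H = T − 7.9·n = (17.60, -13.45). Then |AH| = |H − A| = 22.16.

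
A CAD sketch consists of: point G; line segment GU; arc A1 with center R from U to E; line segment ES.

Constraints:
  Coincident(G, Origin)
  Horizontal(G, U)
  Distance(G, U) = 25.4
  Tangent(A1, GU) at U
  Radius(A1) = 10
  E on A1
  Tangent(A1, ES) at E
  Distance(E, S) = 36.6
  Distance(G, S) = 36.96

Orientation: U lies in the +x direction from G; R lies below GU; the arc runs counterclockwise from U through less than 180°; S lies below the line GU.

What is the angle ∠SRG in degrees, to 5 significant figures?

66.720°

Checks: |RE| = 10.00 ✓; ∠(RE, ES) = 90.00° ✓; |ES| = 36.60 ✓; |GS| = 36.96 ✓.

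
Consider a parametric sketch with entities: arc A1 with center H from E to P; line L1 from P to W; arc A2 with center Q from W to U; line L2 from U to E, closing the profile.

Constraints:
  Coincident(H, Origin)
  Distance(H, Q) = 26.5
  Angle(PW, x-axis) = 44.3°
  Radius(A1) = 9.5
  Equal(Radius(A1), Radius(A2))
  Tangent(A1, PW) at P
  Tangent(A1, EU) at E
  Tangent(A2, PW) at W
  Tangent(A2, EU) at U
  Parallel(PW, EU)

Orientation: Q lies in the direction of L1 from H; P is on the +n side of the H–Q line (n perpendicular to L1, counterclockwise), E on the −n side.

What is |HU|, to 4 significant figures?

28.15

The slot axis is L1's direction at 44.3°, so u = (cos 44.3°, sin 44.3°) = (0.7157, 0.6984) and n = (−sin 44.3°, cos 44.3°) = (-0.6984, 0.7157). H is at the origin and Q lies 26.5 along u from H, so Q = 26.5·u = (18.97, 18.51). Tangency of A1 to both parallel lines with radius 9.5 puts P and E at H ± 9.5·n: P = (-6.635, 6.799), E = (6.635, -6.799). Equal radii place W and U the same way about Q: W = Q + 9.5·n = (12.33, 25.31), U = Q − 9.5·n = (25.60, 11.71). Then |HU| = |U − H| = 28.15.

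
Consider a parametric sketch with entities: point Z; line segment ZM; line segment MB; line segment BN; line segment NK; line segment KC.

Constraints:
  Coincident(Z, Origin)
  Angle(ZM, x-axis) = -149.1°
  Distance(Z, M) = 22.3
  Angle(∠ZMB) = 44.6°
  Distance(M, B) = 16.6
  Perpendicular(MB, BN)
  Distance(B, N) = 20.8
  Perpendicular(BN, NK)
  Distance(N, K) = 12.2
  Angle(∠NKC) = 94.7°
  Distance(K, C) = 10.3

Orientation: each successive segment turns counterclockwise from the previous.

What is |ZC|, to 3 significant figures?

13.3

BN ⟂ NK, so NK runs at 166°; with |NK| = 12.2, K = (-9.93, 7.71). ∠NKC = 94.7° gives KC at -108° from the x-axis; with |KC| = 10.3, C = (-13.2, -2.06). Then |ZC| = |C − Z| = 13.3.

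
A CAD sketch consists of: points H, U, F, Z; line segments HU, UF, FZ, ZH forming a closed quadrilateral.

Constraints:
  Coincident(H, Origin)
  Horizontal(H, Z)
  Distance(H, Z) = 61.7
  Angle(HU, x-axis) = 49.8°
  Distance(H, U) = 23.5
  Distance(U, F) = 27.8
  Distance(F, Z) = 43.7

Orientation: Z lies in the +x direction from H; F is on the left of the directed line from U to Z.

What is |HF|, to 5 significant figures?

51.105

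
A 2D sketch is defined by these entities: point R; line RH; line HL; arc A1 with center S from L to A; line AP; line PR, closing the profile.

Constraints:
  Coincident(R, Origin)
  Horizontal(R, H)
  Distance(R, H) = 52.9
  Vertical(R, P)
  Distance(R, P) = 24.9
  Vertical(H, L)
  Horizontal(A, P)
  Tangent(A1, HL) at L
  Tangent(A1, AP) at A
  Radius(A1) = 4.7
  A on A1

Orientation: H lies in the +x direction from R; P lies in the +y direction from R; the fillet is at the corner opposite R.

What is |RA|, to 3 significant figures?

54.3

R is at the origin; R and H share the same y with |RH| = 52.9 and H on the +x side, so H = (52.9, 0.00). RP is vertical with |RP| = 24.9 and P on the +y side, so P = (0.00, 24.9). The virtual corner opposite R is at (52.9, 24.9). Since A1 is tangent to HL there, SL ⟂ HL and the tangent condition forces SA to be normal to AP, with radius 4.7, so the center S sits 4.7 in from both sides at S = (48.2, 20.2). That places the tangent points at L = (52.9, 20.2) on HL and A = (48.2, 24.9) on AP. Then |RA| = |A − R| = 54.3.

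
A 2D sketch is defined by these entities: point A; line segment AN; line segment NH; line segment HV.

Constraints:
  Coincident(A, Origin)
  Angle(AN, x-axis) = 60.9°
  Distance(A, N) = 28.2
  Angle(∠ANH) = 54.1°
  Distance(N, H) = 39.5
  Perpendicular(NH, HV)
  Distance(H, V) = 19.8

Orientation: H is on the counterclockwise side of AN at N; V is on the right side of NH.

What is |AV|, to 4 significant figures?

48.43

A is at the origin; AN runs at 60.9° with length 28.2, so N = 28.2·(cos 60.9°, sin 60.9°) = (13.71, 24.64). ∠ANH = 54.1°, so NH runs at 60.9° + (180° − 54.1°) = 186.8° from the x-axis; with |NH| = 39.5, H = N + 39.5·(cos 186.8°, sin 186.8°) = (-25.51, 19.96). NH ⟂ HV; with |HV| = 19.8 on the right of NH, V = H + 19.8·(-0.1184, 0.9930) = (-27.85, 39.62). Then |AV| = |V − A| = 48.43.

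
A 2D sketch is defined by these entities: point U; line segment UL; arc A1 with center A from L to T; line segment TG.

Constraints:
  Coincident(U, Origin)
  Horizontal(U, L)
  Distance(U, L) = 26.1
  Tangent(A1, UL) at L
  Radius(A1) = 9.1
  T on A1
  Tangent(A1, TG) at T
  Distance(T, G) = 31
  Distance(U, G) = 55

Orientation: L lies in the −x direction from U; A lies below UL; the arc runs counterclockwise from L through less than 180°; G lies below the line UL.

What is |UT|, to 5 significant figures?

36.009

Checks: ∠(AL, LU) = 90.00° ✓; |AT| = 9.100 ✓; ∠(AT, TG) = 90.00° ✓; |TG| = 31.00 ✓; |UG| = 55.00 ✓.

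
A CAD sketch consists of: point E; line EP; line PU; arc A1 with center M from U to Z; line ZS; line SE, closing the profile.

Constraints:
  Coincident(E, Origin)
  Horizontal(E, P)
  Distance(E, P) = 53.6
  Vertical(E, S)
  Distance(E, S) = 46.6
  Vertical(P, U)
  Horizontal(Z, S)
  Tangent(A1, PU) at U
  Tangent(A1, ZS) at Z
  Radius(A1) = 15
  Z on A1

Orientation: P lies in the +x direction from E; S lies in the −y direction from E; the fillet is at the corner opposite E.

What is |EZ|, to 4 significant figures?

60.51

The virtual corner opposite E is at (53.60, -46.60). Since A1 is tangent to PU there, MU ⟂ PU and A1 meets ZS tangentially, so MZ is at right angles to ZS, with radius 15.0, so the center M sits 15.0 in from both sides at M = (38.60, -31.60). That places the tangent points at U = (53.60, -31.60) on PU and Z = (38.60, -46.60) on ZS. Then |EZ| = |Z − E| = 60.51.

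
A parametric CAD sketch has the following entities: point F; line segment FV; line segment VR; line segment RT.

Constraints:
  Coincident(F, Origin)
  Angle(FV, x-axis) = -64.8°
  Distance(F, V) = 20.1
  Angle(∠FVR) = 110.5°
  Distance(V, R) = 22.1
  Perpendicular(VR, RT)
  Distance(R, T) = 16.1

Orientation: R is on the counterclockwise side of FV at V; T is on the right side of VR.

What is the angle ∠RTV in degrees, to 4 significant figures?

53.93°

F is at the origin; FV runs at -64.8° with length 20.1, so V = 20.1·(cos -64.8°, sin -64.8°) = (8.558, -18.19). ∠FVR = 110.5°, so VR runs at -64.8° + (180° − 110.5°) = 4.700° from the x-axis; with |VR| = 22.1, R = V + 22.1·(cos 4.700°, sin 4.700°) = (30.58, -16.38). VR is perpendicular to RT; with |RT| = 16.1 on the right of VR, T = R + 16.1·(0.08194, -0.9966) = (31.90, -32.42). Then cos ∠RTV = TR·TV / (|TR||TV|), giving 53.93°.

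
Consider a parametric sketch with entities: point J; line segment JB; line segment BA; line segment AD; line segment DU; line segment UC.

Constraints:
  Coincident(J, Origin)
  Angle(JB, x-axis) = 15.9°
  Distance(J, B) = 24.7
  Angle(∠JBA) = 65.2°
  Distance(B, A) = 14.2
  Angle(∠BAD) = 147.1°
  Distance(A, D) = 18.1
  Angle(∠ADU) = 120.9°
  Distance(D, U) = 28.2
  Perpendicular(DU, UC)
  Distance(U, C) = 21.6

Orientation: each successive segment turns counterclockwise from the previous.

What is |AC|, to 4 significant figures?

37.98

∠ADU = 120.9° gives DU at -137.3° from the x-axis; with |DU| = 28.2, U = (-23.59, 3.519). DU is perpendicular to UC, so UC runs at -47.30°; with |UC| = 21.6, C = (-8.945, -12.36). Then |AC| = |C − A| = 37.98.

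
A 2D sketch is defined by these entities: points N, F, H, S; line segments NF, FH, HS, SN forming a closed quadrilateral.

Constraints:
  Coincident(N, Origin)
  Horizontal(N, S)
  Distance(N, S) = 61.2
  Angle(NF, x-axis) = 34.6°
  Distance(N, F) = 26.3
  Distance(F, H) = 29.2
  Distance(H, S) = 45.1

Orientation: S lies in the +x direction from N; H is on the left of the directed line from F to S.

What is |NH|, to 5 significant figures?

54.616

Checks: N.y = 0.00, S.y = 0.00 ✓; |FH| = 29.20 ✓; |HS| = 45.10 ✓.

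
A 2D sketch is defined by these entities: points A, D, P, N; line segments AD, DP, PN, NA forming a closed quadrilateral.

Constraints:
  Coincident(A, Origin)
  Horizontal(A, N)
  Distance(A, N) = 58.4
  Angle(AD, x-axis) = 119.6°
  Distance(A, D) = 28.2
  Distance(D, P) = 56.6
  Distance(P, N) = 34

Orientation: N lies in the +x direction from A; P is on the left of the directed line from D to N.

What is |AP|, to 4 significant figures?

51.95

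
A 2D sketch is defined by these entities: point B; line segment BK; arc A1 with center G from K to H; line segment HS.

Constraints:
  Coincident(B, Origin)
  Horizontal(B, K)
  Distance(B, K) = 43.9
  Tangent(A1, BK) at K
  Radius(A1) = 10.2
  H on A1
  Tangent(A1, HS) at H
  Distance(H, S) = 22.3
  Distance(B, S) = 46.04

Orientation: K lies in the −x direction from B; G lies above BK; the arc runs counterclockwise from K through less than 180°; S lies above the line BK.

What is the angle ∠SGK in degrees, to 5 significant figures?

153.50°

B is at the origin; BK is horizontal with |BK| = 43.9 and K on the −x side, so K = (-43.900, 0.0000). The tangent condition forces GK to be normal to BK, so G = K + (0, 10.2) = (-43.900, 10.200). Since GH ⟂ HS (tangency), |GS| = √(10.2² + 22.3²) = 24.522 regardless of where H sits on A1. So S lies on both circle(B, 46.04) and circle(G, 24.522); the above-BK intersection is S = (-32.959, 32.146). H is the foot of the tangent from S: H = (-33.706, 9.8586).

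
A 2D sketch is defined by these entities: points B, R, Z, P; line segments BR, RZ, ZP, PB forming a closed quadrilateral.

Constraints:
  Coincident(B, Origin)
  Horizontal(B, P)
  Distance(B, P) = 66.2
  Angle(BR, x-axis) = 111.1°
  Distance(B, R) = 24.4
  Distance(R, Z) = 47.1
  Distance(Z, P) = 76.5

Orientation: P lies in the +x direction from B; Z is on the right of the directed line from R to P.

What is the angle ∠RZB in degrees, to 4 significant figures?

17.62°

Checks: |RZ| = 47.10 ✓; |ZP| = 76.50 ✓.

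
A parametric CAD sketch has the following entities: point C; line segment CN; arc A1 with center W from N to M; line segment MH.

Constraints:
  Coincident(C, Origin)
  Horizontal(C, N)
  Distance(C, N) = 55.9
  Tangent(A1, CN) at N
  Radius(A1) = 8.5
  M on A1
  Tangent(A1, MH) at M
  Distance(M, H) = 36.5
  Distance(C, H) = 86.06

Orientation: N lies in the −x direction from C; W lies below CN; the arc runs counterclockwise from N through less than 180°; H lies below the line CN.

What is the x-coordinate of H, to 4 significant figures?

-76.20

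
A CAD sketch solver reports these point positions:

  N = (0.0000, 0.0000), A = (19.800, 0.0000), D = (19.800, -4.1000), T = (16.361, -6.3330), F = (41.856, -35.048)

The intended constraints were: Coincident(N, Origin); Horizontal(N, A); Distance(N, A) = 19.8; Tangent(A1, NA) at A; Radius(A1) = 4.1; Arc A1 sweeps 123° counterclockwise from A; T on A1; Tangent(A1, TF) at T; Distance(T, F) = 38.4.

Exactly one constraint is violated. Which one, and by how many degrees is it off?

Tangent(A1, TF) at T — off by 8.60°.

N = (0.00, 0.00) ✓; N.y = 0.00, A.y = 0.00 ✓; |NA| = 19.80 ✓; ∠(DA, AN) = 90.00° ✓; |DA| = 4.100 ✓; bearing(D→T) − bearing(D→A) = 123.0° ✓; |DT| = 4.100 ✓; ∠(DT, TF) = 81.40° ✗; |TF| = 38.40 ✓.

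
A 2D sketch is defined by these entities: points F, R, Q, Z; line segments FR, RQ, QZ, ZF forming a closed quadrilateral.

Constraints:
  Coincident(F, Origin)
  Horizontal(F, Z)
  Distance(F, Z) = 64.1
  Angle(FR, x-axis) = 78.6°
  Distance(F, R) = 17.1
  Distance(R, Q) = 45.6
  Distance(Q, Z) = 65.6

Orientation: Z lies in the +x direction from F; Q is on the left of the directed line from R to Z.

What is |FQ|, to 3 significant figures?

61.8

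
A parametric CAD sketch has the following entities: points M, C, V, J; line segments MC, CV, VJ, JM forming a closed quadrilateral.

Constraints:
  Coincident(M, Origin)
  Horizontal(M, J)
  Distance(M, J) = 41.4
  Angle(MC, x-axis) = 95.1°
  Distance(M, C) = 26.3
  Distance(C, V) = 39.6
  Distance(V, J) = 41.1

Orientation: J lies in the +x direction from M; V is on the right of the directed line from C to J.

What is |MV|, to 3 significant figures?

13.3

Checks: |CV| = 39.60 ✓; |VJ| = 41.10 ✓.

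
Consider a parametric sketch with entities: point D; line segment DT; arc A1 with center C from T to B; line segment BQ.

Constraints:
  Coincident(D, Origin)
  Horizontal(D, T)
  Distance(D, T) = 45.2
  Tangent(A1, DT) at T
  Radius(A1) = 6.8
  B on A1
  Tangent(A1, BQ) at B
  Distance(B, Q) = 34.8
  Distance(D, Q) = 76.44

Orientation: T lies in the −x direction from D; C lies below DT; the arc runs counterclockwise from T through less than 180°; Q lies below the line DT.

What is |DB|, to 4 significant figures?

51.15

Checks: |CB| = 6.800 ✓; ∠(CB, BQ) = 90.00° ✓; |BQ| = 34.80 ✓; |DQ| = 76.44 ✓.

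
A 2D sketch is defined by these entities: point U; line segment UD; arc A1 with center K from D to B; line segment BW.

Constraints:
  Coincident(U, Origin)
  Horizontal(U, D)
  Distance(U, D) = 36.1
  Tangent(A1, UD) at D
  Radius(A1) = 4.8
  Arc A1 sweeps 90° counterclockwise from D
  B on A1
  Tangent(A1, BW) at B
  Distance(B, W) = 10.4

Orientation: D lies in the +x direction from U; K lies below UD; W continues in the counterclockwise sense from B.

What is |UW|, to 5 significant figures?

34.796

U is at the origin; U and D share the same y with |UD| = 36.1 and D on the +x side, so D = (36.100, 0.0000). Tangency of A1 to UD means the radius KD is perpendicular to UD, so K = D + (0, -4.8) = (36.100, -4.8000). On A1, D sits at bearing 90° from K; a 90° counterclockwise sweep puts B at bearing 180°, so B = K + 4.8·(cos 180°, sin 180°) = (31.300, -4.8000). Since A1 is tangent to BW there, KB ⟂ BW, so BW runs along (−sin 180°, cos 180°); with |BW| = 10.4, W = (31.300, -15.200). Then |UW| = |W − U| = 34.796.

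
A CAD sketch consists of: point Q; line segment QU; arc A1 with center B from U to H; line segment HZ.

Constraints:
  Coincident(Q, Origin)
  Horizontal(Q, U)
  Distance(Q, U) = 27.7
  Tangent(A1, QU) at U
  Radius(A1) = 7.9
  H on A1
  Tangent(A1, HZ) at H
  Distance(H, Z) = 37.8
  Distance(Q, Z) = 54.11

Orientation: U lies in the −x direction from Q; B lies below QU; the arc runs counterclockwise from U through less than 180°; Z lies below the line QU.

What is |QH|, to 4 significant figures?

36.69

Checks: Q.y = 0.00, U.y = 0.00 ✓; |BH| = 7.900 ✓; ∠(BH, HZ) = 90.00° ✓; |HZ| = 37.80 ✓; |QZ| = 54.11 ✓.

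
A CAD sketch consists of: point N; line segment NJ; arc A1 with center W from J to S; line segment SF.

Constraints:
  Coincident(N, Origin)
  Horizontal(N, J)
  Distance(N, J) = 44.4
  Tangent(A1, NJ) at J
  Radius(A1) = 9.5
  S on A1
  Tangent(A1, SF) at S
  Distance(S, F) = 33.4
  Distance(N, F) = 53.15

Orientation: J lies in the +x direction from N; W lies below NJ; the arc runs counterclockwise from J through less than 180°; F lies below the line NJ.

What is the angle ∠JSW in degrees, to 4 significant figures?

47.13°

Checks: |WS| = 9.500 ✓; ∠(WS, SF) = 90.00° ✓; |SF| = 33.40 ✓; |NF| = 53.15 ✓.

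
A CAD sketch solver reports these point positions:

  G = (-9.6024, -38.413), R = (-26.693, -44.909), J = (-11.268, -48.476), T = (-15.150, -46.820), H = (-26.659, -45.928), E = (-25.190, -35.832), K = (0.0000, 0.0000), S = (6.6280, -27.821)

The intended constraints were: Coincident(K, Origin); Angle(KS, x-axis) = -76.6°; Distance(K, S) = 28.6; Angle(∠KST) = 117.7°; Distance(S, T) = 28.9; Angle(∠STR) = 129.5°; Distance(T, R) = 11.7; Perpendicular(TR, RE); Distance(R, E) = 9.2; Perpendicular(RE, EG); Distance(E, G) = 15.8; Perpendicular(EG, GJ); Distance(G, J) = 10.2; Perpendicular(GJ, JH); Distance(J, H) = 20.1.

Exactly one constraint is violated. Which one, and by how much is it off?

Distance(J, H) = 20.1 — off by 4.50.

K = (0.00, 0.00) ✓; KS at -76.60° ✓; |KS| = 28.60 ✓; ∠KST = 117.7° ✓; |ST| = 28.90 ✓; ∠STR = 129.5° ✓; |TR| = 11.70 ✓; ∠(TR, RE) = 90.00° ✓; |RE| = 9.201 ✓; ∠(RE, EG) = 90.00° ✓; |EG| = 15.80 ✓; ∠(EG, GJ) = 90.00° ✓; |GJ| = 10.20 ✓; ∠(GJ, JH) = 90.00° ✓; |JH| = 15.60 ✗.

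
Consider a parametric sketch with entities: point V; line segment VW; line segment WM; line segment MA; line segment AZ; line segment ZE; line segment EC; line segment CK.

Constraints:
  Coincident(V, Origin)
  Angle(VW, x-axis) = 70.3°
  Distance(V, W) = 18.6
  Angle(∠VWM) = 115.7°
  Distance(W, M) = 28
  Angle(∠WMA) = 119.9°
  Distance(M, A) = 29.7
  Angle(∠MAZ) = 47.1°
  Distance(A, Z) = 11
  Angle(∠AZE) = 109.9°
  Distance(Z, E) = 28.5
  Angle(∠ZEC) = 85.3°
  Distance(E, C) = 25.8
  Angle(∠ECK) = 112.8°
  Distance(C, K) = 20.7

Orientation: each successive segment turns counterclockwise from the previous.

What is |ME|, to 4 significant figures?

5.065

V is at the origin; VW runs at 70.3° with length 18.6, so W = (6.270, 17.51). ∠VWM = 115.7° gives WM at 134.6° from the x-axis; with |WM| = 28.0, M = (-13.39, 37.45). ∠WMA = 119.9° gives MA at -165.3° from the x-axis; with |MA| = 29.7, A = (-42.12, 29.91). ∠MAZ = 47.1° gives AZ at -32.40° from the x-axis; with |AZ| = 11.0, Z = (-32.83, 24.02). ∠AZE = 109.9° gives ZE at 37.70° from the x-axis; with |ZE| = 28.5, E = (-10.28, 41.45). Then |ME| = |E − M| = 5.065.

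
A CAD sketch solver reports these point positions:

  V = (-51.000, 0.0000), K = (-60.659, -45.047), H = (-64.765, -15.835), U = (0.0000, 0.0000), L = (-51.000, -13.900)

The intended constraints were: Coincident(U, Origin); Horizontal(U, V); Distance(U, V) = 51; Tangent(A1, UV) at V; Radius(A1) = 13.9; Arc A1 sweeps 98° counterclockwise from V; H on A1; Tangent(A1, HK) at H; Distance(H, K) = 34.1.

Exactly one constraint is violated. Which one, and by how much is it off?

Distance(H, K) = 34.1 — off by 4.60.

U = (0.00, 0.00) ✓; U.y = 0.00, V.y = 0.00 ✓; |UV| = 51.00 ✓; ∠(LV, VU) = 90.00° ✓; |LV| = 13.90 ✓; bearing(L→H) − bearing(L→V) = 98.00° ✓; |LH| = 13.90 ✓; ∠(LH, HK) = 90.00° ✓; |HK| = 29.50 ✗.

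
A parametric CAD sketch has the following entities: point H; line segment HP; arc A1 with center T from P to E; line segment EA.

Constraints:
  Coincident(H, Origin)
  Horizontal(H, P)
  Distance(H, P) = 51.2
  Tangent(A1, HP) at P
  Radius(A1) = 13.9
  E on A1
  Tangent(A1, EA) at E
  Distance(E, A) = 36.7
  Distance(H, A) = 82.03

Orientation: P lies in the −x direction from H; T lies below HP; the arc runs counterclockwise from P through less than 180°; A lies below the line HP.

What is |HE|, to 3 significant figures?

66.6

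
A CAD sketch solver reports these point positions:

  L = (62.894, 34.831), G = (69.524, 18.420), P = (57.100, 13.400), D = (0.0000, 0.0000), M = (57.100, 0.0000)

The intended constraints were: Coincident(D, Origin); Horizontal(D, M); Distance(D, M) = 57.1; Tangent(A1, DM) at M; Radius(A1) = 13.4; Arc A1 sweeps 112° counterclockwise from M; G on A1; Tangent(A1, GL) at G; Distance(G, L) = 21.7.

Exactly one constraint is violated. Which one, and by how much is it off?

Distance(G, L) = 21.7 — off by 4.00.

D = (0.00, 0.00) ✓; D.y = 0.00, M.y = 0.00 ✓; |DM| = 57.10 ✓; ∠(PM, MD) = 90.00° ✓; |PM| = 13.40 ✓; bearing(P→G) − bearing(P→M) = 112.0° ✓; |PG| = 13.40 ✓; ∠(PG, GL) = 90.00° ✓; |GL| = 17.70 ✗.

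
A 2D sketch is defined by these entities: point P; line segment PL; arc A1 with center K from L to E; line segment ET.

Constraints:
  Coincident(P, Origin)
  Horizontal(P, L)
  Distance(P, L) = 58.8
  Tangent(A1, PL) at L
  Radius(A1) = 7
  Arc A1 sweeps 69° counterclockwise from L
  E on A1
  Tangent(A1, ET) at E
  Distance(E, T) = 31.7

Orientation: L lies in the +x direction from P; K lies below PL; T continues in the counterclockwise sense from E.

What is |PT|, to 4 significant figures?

53.25

P is at the origin; P and L share the same y with |PL| = 58.8 and L on the +x side, so L = (58.80, 0.000). Tangency of A1 to PL means the radius KL is perpendicular to PL, so K = L + (0, -7) = (58.80, -7.000). On A1, L sits at bearing 90° from K; a 69° counterclockwise sweep puts E at bearing 159°, so E = K + 7.0·(cos 159°, sin 159°) = (52.26, -4.491). A1 meets ET tangentially, so KE is at right angles to ET, so ET runs along (−sin 159°, cos 159°); with |ET| = 31.7, T = (40.90, -34.09). Then |PT| = |T − P| = 53.25.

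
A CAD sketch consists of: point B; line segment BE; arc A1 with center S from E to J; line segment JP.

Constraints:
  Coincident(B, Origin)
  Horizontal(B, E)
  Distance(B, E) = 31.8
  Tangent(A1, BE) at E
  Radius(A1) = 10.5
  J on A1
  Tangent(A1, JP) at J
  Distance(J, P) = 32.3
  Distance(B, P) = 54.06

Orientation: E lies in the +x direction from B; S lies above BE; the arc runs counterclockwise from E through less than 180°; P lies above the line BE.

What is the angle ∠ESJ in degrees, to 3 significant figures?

110°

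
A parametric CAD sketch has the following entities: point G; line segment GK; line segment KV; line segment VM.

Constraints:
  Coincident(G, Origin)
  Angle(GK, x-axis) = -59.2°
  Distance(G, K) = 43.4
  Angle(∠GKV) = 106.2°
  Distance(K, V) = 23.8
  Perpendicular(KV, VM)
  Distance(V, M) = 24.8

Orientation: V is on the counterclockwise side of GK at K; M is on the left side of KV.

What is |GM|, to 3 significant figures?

39.7

G is at the origin; GK runs at -59.2° with length 43.4, so K = 43.4·(cos -59.2°, sin -59.2°) = (22.2, -37.3). ∠GKV = 106.2°, so KV runs at -59.2° + (180° − 106.2°) = 14.6° from the x-axis; with |KV| = 23.8, V = K + 23.8·(cos 14.6°, sin 14.6°) = (45.3, -31.3). KV ⟂ VM; with |VM| = 24.8 on the left of KV, M = V + 24.8·(-0.252, 0.968) = (39.0, -7.28). Then |GM| = |M − G| = 39.7.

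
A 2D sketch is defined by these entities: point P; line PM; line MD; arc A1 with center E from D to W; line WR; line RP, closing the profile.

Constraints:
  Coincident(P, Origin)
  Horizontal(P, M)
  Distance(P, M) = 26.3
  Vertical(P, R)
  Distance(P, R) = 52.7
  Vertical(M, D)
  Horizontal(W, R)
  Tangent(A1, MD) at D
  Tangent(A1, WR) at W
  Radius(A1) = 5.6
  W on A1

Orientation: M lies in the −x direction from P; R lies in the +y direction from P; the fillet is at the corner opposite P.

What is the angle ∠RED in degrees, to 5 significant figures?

164.86°

The virtual corner opposite P is at (-26.300, 52.700). Since A1 is tangent to MD there, ED ⟂ MD and since A1 is tangent to WR there, EW ⟂ WR, with radius 5.6, so the center E sits 5.6 in from both sides at E = (-20.700, 47.100). That places the tangent points at D = (-26.300, 47.100) on MD and W = (-20.700, 52.700) on WR. Then cos ∠RED = ER·ED / (|ER||ED|), giving 164.86°.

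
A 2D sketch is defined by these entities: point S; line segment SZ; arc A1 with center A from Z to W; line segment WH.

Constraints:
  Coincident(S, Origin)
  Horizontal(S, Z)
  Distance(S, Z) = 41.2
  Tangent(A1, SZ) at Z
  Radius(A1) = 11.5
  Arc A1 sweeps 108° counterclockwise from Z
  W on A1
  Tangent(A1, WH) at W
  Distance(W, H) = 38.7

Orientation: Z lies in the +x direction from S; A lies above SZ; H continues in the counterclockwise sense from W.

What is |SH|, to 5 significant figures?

65.603

On A1, Z sits at bearing -90° from A; a 108° counterclockwise sweep puts W at bearing 18°, so W = A + 11.5·(cos 18°, sin 18°) = (52.137, 15.054). Tangency of A1 to WH means the radius AW is perpendicular to WH, so WH runs along (−sin 18°, cos 18°); with |WH| = 38.7, H = (40.178, 51.860). Then |SH| = |H − S| = 65.603.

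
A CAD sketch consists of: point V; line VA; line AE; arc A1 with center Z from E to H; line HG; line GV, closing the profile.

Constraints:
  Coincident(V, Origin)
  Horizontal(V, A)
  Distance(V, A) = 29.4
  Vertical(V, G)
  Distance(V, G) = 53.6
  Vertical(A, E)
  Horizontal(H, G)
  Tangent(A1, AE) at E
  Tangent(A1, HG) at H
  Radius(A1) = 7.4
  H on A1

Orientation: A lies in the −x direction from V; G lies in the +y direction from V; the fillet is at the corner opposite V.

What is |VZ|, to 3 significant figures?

51.2

V is at the origin; VA is horizontal with |VA| = 29.4 and A on the −x side, so A = (-29.4, 0.00). VG is vertical with |VG| = 53.6 and G on the +y side, so G = (0.00, 53.6). The virtual corner opposite V is at (-29.4, 53.6). Since A1 is tangent to AE there, ZE ⟂ AE and A1 meets HG tangentially, so ZH is at right angles to HG, with radius 7.4, so the center Z sits 7.4 in from both sides at Z = (-22.0, 46.2). Then |VZ| = |Z − V| = 51.2.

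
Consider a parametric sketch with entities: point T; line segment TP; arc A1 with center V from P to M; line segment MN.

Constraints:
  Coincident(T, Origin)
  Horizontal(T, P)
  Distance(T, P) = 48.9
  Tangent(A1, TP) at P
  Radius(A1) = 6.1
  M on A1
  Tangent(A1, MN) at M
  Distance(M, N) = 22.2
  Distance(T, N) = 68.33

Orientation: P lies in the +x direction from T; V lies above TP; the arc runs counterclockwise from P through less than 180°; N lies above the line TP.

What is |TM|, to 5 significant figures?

54.467

T is at the origin; T and P share the same y with |TP| = 48.9 and P on the +x side, so P = (48.900, 0.0000). Since A1 is tangent to TP there, VP ⟂ TP, so V = P + (0, 6.1) = (48.900, 6.1000). Since VM ⟂ MN (tangency), |VN| = √(6.1² + 22.2²) = 23.023 regardless of where M sits on A1. So N lies on both circle(T, 68.33) and circle(V, 23.023); the above-TP intersection is N = (64.249, 23.259). M is the foot of the tangent from N: M = (54.362, 3.3831).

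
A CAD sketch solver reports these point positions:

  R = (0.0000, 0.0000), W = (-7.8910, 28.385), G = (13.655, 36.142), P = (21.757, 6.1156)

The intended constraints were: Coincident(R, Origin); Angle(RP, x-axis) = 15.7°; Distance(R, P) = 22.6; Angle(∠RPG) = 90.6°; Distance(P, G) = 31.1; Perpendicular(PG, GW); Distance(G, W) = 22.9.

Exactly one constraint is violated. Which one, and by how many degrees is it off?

Perpendicular(PG, GW) — off by 4.70°.

R = (0.00, 0.00) ✓; RP at 15.70° ✓; |RP| = 22.60 ✓; ∠RPG = 90.60° ✓; |PG| = 31.10 ✓; ∠(PG, GW) = 94.70° ✗; |GW| = 22.90 ✓.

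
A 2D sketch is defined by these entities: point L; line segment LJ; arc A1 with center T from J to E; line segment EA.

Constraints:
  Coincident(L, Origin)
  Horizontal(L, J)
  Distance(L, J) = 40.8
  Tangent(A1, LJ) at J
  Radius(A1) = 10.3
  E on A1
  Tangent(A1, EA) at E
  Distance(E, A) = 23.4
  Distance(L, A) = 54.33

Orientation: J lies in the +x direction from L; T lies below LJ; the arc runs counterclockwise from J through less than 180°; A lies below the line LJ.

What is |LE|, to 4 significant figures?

34.54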